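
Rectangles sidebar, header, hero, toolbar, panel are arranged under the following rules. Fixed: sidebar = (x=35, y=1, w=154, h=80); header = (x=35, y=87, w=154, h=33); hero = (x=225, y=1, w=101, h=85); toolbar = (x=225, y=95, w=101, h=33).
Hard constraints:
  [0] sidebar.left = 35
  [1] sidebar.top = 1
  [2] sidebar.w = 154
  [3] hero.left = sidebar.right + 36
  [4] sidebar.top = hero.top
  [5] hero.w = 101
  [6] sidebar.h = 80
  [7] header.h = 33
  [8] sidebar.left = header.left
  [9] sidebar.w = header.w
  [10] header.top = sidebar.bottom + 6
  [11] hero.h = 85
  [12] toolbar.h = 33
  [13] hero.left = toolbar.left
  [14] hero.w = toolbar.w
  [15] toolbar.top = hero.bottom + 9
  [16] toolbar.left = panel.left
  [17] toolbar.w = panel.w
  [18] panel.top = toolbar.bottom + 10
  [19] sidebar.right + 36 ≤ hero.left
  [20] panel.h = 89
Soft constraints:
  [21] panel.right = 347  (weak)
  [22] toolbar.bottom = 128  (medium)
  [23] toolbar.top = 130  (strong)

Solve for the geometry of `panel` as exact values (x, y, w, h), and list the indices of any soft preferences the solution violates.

1. panel.x = 225  [toolbar.left = panel.left]
2. panel.w = 101  [toolbar.w = panel.w]
3. panel.y = 138  [panel.top = toolbar.bottom + 10]
4. panel.h = 89  [panel.h = 89]

panel = (x=225, y=138, w=101, h=89)
violated soft preferences: 21, 23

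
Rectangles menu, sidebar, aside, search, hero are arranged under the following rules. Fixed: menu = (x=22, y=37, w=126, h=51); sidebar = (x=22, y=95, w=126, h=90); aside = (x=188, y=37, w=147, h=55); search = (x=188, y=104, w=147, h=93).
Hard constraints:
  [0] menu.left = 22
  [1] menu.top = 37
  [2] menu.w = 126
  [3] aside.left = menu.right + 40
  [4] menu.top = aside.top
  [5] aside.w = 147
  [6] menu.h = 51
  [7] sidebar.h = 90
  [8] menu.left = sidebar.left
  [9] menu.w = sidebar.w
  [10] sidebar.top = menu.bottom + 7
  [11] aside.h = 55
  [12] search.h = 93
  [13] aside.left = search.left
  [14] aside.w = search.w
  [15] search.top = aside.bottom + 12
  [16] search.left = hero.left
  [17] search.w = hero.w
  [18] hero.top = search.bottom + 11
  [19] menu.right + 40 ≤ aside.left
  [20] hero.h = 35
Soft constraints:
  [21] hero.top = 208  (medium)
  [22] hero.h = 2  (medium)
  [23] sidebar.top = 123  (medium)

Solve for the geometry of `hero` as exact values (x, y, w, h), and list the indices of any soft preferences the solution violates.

1. hero.x = 188  [search.left = hero.left]
2. hero.w = 147  [search.w = hero.w]
3. hero.y = 208  [hero.top = search.bottom + 11]
4. hero.h = 35  [hero.h = 35]

hero = (x=188, y=208, w=147, h=35)
violated soft preferences: 22, 23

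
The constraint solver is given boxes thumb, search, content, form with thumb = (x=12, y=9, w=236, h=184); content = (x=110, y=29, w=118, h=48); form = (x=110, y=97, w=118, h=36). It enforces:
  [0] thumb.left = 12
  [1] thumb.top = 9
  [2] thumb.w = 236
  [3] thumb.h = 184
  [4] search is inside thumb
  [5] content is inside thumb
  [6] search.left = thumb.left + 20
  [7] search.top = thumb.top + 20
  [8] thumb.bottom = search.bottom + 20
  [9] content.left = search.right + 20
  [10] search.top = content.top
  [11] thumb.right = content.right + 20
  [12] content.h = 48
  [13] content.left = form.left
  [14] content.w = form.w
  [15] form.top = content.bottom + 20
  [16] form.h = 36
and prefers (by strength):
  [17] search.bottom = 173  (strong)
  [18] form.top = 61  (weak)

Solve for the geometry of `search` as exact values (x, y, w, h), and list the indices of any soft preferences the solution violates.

1. search.x = 32  [search.left = thumb.left + 20]
2. search.y = 29  [search.top = thumb.top + 20]
3. search.h = 144  [thumb.bottom = search.bottom + 20]
4. search.w = 58  [content.left = search.right + 20]

search = (x=32, y=29, w=58, h=144)
violated soft preferences: 18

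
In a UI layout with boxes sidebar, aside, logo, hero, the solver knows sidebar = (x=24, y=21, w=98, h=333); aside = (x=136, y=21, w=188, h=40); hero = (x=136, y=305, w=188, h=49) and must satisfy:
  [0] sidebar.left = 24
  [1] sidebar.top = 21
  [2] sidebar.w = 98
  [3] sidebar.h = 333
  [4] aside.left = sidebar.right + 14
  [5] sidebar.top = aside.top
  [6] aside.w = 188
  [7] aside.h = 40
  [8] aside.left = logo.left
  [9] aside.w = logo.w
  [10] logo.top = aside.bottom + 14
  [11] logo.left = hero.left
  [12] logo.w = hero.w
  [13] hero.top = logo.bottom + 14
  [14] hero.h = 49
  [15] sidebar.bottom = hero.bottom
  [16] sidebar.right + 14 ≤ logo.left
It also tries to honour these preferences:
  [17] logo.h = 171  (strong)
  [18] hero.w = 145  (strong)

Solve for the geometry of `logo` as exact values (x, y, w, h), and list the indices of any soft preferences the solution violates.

logo = (x=136, y=75, w=188, h=216)
violated soft preferences: 17, 18

1. logo.x = 136  [aside.left = logo.left]
2. logo.w = 188  [aside.w = logo.w]
3. logo.y = 75  [logo.top = aside.bottom + 14]
4. logo.h = 216  [hero.top = logo.bottom + 14]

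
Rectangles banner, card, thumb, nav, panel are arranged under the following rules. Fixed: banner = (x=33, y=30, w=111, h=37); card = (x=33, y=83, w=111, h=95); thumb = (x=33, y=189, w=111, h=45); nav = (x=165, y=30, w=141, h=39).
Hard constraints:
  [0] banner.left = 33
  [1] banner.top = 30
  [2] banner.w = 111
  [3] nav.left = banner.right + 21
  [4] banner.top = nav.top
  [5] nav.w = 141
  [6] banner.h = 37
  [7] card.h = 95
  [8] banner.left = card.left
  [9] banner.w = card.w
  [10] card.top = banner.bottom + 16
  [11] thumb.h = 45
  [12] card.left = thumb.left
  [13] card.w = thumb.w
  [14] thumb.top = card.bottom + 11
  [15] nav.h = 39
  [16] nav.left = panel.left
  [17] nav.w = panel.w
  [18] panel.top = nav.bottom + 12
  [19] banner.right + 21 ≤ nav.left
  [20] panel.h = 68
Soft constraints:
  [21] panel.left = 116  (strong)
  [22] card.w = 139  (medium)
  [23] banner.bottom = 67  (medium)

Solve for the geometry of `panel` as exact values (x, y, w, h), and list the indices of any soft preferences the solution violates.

1. panel.x = 165  [nav.left = panel.left]
2. panel.w = 141  [nav.w = panel.w]
3. panel.y = 81  [panel.top = nav.bottom + 12]
4. panel.h = 68  [panel.h = 68]

panel = (x=165, y=81, w=141, h=68)
violated soft preferences: 21, 22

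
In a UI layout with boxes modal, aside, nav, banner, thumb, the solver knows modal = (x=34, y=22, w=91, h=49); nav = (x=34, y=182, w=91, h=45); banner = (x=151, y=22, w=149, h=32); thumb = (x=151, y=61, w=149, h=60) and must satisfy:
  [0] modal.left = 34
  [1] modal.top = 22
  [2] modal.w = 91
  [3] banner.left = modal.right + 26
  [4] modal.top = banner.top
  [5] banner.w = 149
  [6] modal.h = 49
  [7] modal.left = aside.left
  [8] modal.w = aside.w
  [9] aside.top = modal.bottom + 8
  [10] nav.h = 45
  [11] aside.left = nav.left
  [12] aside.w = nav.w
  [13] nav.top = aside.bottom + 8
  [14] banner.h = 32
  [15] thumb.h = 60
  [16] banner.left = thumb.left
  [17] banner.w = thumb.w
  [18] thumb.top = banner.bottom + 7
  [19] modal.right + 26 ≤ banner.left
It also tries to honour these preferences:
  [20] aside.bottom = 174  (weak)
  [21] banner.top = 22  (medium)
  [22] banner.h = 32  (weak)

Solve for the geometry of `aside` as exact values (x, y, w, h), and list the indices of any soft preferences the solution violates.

1. aside.x = 34  [modal.left = aside.left]
2. aside.w = 91  [modal.w = aside.w]
3. aside.y = 79  [aside.top = modal.bottom + 8]
4. aside.h = 95  [nav.top = aside.bottom + 8]

aside = (x=34, y=79, w=91, h=95)
violated soft preferences: none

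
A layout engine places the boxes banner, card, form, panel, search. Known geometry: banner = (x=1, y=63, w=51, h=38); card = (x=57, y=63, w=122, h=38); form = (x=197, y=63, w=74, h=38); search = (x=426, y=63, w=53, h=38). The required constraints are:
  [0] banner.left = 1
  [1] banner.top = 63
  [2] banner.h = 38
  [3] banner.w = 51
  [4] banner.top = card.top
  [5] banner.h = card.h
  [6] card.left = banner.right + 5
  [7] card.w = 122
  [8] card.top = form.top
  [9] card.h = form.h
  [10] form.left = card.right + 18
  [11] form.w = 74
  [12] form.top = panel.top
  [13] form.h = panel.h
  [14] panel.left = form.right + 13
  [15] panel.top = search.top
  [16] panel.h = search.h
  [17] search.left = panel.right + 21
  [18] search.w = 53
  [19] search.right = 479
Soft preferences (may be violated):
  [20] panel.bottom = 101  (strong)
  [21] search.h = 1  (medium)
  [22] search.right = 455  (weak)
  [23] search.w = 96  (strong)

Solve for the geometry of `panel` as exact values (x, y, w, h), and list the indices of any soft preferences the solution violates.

1. panel.y = 63  [form.top = panel.top]
2. panel.h = 38  [form.h = panel.h]
3. panel.x = 284  [panel.left = form.right + 13]
4. panel.w = 121  [search.left = panel.right + 21]

panel = (x=284, y=63, w=121, h=38)
violated soft preferences: 21, 22, 23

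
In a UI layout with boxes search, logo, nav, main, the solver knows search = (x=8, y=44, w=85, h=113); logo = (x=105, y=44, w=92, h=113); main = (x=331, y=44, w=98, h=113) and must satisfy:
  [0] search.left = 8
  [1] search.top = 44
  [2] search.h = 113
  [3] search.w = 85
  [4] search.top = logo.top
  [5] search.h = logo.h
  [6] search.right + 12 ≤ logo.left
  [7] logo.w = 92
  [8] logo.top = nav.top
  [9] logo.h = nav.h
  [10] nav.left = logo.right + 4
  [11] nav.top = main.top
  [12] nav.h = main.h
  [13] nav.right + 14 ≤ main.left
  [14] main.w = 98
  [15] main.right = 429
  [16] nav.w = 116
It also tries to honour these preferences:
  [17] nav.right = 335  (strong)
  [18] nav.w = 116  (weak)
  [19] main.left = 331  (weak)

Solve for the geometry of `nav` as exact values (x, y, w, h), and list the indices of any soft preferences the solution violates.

nav = (x=201, y=44, w=116, h=113)
violated soft preferences: 17

1. nav.y = 44  [logo.top = nav.top]
2. nav.h = 113  [logo.h = nav.h]
3. nav.x = 201  [nav.left = logo.right + 4]
4. nav.w = 116  [nav.w = 116]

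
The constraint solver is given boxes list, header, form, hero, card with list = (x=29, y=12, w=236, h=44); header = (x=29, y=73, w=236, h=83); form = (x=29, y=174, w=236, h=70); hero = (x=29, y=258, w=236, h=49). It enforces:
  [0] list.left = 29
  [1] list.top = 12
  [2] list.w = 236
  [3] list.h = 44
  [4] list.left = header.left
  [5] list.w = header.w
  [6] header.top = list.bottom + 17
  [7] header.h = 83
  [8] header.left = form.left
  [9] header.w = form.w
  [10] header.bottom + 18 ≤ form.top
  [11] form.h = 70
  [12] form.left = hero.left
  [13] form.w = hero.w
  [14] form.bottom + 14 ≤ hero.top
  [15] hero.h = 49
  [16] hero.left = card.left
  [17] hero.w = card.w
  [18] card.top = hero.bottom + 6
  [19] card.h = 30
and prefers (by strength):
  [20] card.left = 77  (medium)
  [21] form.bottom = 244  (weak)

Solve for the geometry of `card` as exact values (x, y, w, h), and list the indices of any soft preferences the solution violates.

1. card.x = 29  [hero.left = card.left]
2. card.w = 236  [hero.w = card.w]
3. card.y = 313  [card.top = hero.bottom + 6]
4. card.h = 30  [card.h = 30]

card = (x=29, y=313, w=236, h=30)
violated soft preferences: 20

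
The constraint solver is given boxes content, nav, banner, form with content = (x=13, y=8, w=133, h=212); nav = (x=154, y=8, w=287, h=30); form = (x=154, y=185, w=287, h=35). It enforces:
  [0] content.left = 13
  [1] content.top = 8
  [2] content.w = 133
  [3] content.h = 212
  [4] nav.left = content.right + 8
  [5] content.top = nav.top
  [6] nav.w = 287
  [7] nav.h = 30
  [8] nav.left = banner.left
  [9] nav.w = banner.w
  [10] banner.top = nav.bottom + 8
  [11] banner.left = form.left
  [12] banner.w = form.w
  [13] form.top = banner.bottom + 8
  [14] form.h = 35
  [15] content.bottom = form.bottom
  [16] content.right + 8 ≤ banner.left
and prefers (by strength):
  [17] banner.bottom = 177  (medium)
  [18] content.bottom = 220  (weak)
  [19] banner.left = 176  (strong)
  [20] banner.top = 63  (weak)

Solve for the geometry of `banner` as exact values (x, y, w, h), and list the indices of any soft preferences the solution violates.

banner = (x=154, y=46, w=287, h=131)
violated soft preferences: 19, 20

1. banner.x = 154  [nav.left = banner.left]
2. banner.w = 287  [nav.w = banner.w]
3. banner.y = 46  [banner.top = nav.bottom + 8]
4. banner.h = 131  [form.top = banner.bottom + 8]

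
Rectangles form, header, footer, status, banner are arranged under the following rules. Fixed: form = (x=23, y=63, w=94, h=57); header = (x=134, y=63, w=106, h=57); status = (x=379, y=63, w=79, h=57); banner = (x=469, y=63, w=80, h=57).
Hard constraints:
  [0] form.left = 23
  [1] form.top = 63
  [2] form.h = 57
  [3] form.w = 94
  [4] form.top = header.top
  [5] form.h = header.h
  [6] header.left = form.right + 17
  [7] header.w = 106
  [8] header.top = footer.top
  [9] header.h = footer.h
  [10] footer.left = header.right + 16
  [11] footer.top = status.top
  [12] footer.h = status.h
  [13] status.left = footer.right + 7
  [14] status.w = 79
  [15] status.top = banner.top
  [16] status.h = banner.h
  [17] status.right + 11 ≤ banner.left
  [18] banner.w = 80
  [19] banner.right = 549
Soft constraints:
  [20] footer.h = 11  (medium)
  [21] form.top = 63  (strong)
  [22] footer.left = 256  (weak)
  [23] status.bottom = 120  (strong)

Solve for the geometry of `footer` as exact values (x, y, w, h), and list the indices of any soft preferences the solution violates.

1. footer.y = 63  [header.top = footer.top]
2. footer.h = 57  [header.h = footer.h]
3. footer.x = 256  [footer.left = header.right + 16]
4. footer.w = 116  [status.left = footer.right + 7]

footer = (x=256, y=63, w=116, h=57)
violated soft preferences: 20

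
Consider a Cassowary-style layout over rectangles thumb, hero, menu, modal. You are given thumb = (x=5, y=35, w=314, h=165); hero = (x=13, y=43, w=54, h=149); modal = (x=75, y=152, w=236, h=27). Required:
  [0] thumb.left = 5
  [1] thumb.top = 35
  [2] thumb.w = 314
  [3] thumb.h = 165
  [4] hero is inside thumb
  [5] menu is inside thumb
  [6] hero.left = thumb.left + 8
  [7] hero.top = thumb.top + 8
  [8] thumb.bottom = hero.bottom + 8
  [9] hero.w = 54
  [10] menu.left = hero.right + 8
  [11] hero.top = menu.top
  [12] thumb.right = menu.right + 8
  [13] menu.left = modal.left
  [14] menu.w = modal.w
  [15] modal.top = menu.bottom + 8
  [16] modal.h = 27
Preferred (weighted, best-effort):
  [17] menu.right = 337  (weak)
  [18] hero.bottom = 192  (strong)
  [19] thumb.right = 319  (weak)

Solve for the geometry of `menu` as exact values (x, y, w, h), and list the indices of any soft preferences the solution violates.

1. menu.x = 75  [menu.left = hero.right + 8]
2. menu.y = 43  [hero.top = menu.top]
3. menu.w = 236  [thumb.right = menu.right + 8]
4. menu.h = 101  [modal.top = menu.bottom + 8]

menu = (x=75, y=43, w=236, h=101)
violated soft preferences: 17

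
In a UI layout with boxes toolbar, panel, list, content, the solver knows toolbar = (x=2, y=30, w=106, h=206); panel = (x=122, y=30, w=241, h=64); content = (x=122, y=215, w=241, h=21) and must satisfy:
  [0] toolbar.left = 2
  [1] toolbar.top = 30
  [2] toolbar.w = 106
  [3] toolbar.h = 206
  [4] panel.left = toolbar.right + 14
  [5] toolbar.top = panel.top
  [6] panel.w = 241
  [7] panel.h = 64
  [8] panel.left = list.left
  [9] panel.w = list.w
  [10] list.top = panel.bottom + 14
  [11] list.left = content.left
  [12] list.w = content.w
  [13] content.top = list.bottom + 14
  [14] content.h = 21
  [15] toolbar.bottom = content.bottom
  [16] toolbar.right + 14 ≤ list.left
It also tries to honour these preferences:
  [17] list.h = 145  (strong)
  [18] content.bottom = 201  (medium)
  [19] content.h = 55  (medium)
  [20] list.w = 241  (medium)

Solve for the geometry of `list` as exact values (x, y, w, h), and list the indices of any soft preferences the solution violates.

1. list.x = 122  [panel.left = list.left]
2. list.w = 241  [panel.w = list.w]
3. list.y = 108  [list.top = panel.bottom + 14]
4. list.h = 93  [content.top = list.bottom + 14]

list = (x=122, y=108, w=241, h=93)
violated soft preferences: 17, 18, 19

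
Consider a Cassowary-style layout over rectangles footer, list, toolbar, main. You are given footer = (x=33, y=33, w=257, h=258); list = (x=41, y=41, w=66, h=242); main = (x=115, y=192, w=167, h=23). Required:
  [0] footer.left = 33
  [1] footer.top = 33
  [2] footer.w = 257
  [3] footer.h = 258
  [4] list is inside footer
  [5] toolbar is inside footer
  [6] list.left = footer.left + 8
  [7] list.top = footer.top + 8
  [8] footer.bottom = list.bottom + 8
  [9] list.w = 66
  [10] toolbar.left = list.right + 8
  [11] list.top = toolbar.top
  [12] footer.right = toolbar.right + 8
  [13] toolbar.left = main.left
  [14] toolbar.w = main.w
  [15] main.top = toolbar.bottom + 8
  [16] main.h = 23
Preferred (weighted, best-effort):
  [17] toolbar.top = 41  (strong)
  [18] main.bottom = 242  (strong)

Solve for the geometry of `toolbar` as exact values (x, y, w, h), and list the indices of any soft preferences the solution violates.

1. toolbar.x = 115  [toolbar.left = list.right + 8]
2. toolbar.y = 41  [list.top = toolbar.top]
3. toolbar.w = 167  [footer.right = toolbar.right + 8]
4. toolbar.h = 143  [main.top = toolbar.bottom + 8]

toolbar = (x=115, y=41, w=167, h=143)
violated soft preferences: 18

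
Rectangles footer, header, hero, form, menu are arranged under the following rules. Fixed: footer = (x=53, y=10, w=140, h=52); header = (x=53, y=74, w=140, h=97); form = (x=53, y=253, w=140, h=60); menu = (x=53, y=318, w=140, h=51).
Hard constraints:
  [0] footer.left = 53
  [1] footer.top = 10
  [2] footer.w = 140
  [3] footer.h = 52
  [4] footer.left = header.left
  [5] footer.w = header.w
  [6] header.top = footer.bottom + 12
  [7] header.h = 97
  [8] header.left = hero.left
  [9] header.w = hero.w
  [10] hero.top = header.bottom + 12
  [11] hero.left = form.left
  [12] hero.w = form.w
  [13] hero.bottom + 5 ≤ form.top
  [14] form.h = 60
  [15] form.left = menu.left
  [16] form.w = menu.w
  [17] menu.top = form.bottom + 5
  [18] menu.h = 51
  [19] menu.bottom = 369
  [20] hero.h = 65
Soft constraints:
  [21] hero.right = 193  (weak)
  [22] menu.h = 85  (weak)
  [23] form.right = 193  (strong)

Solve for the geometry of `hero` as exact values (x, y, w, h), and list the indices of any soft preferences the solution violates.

1. hero.x = 53  [header.left = hero.left]
2. hero.w = 140  [header.w = hero.w]
3. hero.y = 183  [hero.top = header.bottom + 12]
4. hero.h = 65  [hero.h = 65]

hero = (x=53, y=183, w=140, h=65)
violated soft preferences: 22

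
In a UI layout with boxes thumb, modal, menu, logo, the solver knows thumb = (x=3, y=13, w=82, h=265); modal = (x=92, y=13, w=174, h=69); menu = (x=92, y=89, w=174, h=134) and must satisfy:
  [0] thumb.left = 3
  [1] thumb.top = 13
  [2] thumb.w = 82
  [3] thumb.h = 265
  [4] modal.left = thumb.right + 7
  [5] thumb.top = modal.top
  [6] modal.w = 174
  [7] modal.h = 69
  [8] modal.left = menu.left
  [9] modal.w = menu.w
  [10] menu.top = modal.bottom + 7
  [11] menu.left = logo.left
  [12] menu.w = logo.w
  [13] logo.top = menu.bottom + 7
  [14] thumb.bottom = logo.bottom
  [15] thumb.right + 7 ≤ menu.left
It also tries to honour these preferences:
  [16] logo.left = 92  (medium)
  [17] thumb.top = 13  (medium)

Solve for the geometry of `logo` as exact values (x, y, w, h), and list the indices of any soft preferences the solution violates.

logo = (x=92, y=230, w=174, h=48)
violated soft preferences: none

1. logo.x = 92  [menu.left = logo.left]
2. logo.w = 174  [menu.w = logo.w]
3. logo.y = 230  [logo.top = menu.bottom + 7]
4. logo.h = 48  [thumb.bottom = logo.bottom]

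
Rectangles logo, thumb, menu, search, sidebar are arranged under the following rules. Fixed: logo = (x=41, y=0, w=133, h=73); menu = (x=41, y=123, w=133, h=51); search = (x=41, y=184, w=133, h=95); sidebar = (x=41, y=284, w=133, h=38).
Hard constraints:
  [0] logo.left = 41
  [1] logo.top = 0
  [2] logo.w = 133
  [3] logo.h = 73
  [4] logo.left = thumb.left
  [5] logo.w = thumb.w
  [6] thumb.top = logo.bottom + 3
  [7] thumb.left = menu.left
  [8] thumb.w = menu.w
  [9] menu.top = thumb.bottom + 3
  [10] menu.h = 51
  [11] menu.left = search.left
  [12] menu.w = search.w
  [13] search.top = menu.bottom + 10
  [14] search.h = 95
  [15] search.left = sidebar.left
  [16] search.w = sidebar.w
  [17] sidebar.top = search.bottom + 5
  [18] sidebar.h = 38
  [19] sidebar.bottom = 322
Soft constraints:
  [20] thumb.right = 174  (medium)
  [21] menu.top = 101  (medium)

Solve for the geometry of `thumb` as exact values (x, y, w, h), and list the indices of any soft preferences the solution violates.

thumb = (x=41, y=76, w=133, h=44)
violated soft preferences: 21

1. thumb.x = 41  [logo.left = thumb.left]
2. thumb.w = 133  [logo.w = thumb.w]
3. thumb.y = 76  [thumb.top = logo.bottom + 3]
4. thumb.h = 44  [menu.top = thumb.bottom + 3]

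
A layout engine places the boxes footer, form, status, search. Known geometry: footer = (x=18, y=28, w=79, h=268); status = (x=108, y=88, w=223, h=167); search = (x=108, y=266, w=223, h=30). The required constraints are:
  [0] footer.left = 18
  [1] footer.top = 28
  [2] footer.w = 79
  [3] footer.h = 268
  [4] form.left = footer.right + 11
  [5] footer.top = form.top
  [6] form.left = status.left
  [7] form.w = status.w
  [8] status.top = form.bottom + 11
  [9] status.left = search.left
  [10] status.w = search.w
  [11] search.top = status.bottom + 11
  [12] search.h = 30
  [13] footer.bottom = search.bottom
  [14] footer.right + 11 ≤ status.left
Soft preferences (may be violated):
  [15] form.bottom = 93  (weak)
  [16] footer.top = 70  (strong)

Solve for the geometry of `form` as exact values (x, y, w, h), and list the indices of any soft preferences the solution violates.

form = (x=108, y=28, w=223, h=49)
violated soft preferences: 15, 16

1. form.x = 108  [form.left = footer.right + 11]
2. form.y = 28  [footer.top = form.top]
3. form.w = 223  [form.w = status.w]
4. form.h = 49  [status.top = form.bottom + 11]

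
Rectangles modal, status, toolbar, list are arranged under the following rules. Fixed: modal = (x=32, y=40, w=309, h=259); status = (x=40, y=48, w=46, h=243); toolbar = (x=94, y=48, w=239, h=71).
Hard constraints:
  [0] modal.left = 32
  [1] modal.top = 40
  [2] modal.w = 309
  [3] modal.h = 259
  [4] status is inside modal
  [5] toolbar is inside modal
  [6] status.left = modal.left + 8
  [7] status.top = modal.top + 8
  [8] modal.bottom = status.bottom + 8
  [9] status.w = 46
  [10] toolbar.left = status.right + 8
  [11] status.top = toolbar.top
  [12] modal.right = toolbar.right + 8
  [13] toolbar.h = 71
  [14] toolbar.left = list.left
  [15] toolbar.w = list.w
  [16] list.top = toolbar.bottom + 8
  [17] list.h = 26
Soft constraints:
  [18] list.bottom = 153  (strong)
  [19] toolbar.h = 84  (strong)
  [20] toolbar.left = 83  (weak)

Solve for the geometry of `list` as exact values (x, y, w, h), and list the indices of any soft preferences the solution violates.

list = (x=94, y=127, w=239, h=26)
violated soft preferences: 19, 20

1. list.x = 94  [toolbar.left = list.left]
2. list.w = 239  [toolbar.w = list.w]
3. list.y = 127  [list.top = toolbar.bottom + 8]
4. list.h = 26  [list.h = 26]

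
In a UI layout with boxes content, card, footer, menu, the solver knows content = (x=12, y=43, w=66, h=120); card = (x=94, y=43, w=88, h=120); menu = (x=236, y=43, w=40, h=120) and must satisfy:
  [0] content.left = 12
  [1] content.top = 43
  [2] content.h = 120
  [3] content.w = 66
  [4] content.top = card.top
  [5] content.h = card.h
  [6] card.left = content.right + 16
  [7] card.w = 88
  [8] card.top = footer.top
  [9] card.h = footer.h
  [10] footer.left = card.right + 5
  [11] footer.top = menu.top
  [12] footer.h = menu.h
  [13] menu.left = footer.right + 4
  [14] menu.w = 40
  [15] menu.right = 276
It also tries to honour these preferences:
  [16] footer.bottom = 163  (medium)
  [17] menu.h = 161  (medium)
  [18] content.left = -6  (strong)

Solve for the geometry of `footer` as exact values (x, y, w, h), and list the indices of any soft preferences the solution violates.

footer = (x=187, y=43, w=45, h=120)
violated soft preferences: 17, 18

1. footer.y = 43  [card.top = footer.top]
2. footer.h = 120  [card.h = footer.h]
3. footer.x = 187  [footer.left = card.right + 5]
4. footer.w = 45  [menu.left = footer.right + 4]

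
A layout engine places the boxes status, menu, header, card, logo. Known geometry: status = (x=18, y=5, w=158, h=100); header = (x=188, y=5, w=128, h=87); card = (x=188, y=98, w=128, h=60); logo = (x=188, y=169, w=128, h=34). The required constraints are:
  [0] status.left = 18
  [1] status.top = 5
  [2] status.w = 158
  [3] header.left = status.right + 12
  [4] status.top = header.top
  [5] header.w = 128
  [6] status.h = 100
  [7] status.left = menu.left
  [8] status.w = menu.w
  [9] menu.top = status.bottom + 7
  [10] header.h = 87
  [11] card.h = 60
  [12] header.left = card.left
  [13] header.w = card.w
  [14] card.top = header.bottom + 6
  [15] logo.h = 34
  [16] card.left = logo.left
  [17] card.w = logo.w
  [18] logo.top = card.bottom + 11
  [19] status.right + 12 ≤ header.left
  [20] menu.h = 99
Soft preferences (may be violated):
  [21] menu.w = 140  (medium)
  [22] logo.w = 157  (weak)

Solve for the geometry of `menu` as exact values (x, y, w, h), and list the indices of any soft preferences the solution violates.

1. menu.x = 18  [status.left = menu.left]
2. menu.w = 158  [status.w = menu.w]
3. menu.y = 112  [menu.top = status.bottom + 7]
4. menu.h = 99  [menu.h = 99]

menu = (x=18, y=112, w=158, h=99)
violated soft preferences: 21, 22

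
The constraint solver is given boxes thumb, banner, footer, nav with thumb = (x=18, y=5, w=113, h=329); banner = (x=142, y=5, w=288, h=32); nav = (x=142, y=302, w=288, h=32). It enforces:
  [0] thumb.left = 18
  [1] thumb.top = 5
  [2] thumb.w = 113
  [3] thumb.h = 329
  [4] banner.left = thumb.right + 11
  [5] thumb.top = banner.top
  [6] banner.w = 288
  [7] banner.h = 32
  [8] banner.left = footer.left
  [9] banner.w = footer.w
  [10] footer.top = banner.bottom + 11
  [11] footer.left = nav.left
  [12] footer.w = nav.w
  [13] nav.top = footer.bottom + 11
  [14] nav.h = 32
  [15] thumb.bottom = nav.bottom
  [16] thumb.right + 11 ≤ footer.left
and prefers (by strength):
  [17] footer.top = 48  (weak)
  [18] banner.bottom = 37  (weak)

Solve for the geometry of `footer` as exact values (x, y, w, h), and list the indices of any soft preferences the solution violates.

footer = (x=142, y=48, w=288, h=243)
violated soft preferences: none

1. footer.x = 142  [banner.left = footer.left]
2. footer.w = 288  [banner.w = footer.w]
3. footer.y = 48  [footer.top = banner.bottom + 11]
4. footer.h = 243  [nav.top = footer.bottom + 11]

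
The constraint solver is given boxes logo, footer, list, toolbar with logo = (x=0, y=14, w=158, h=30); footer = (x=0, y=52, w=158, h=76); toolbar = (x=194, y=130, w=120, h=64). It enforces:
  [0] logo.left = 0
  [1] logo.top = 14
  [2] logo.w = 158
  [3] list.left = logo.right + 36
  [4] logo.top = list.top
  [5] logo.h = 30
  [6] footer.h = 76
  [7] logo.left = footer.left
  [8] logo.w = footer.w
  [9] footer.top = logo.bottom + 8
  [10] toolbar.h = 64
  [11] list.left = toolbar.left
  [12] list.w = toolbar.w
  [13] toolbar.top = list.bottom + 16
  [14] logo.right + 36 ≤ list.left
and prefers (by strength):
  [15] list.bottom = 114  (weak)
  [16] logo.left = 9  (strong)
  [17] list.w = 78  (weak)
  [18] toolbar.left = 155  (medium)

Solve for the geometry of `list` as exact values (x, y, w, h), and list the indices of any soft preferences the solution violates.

list = (x=194, y=14, w=120, h=100)
violated soft preferences: 16, 17, 18

1. list.x = 194  [list.left = logo.right + 36]
2. list.y = 14  [logo.top = list.top]
3. list.w = 120  [list.w = toolbar.w]
4. list.h = 100  [toolbar.top = list.bottom + 16]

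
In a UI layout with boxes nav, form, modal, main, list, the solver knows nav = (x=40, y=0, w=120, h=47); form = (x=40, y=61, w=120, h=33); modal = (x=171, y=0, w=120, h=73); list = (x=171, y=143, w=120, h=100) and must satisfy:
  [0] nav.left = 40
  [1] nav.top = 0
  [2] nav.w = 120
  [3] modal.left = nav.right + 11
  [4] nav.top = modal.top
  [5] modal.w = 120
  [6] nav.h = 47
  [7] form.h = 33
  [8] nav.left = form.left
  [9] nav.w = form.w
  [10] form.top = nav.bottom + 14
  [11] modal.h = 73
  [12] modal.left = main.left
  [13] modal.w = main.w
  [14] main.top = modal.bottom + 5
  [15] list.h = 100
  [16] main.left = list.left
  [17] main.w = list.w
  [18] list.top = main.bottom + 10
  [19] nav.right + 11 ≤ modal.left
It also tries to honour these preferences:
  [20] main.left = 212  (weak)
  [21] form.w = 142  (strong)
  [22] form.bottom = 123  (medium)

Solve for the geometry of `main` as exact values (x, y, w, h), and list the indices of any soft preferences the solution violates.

main = (x=171, y=78, w=120, h=55)
violated soft preferences: 20, 21, 22

1. main.x = 171  [modal.left = main.left]
2. main.w = 120  [modal.w = main.w]
3. main.y = 78  [main.top = modal.bottom + 5]
4. main.h = 55  [list.top = main.bottom + 10]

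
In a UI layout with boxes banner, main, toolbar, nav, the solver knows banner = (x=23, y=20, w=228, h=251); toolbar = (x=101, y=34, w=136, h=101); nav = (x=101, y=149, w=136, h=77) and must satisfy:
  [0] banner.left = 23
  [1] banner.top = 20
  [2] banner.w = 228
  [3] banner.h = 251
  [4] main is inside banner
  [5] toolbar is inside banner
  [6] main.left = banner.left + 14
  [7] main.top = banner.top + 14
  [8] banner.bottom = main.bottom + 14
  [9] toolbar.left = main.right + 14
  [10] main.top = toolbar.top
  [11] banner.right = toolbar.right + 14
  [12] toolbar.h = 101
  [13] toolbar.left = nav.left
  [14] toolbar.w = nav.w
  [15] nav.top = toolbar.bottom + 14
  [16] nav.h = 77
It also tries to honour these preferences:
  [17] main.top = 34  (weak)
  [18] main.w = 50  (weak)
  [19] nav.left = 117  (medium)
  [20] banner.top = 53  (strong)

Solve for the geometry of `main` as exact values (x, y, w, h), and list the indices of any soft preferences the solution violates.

1. main.x = 37  [main.left = banner.left + 14]
2. main.y = 34  [main.top = banner.top + 14]
3. main.h = 223  [banner.bottom = main.bottom + 14]
4. main.w = 50  [toolbar.left = main.right + 14]

main = (x=37, y=34, w=50, h=223)
violated soft preferences: 19, 20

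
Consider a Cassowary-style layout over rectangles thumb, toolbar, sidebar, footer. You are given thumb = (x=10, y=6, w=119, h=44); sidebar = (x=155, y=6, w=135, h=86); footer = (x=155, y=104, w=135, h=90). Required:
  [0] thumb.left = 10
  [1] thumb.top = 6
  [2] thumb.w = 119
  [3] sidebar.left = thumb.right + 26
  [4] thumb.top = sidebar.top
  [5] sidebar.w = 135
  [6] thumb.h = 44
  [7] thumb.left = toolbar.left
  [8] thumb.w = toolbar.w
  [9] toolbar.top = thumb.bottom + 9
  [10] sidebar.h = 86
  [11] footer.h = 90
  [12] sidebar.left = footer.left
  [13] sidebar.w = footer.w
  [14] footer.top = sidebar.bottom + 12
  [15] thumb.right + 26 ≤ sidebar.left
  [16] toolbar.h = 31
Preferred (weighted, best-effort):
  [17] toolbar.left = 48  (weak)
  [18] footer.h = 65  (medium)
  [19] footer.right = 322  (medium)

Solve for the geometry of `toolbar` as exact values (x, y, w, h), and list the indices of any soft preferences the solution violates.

1. toolbar.x = 10  [thumb.left = toolbar.left]
2. toolbar.w = 119  [thumb.w = toolbar.w]
3. toolbar.y = 59  [toolbar.top = thumb.bottom + 9]
4. toolbar.h = 31  [toolbar.h = 31]

toolbar = (x=10, y=59, w=119, h=31)
violated soft preferences: 17, 18, 19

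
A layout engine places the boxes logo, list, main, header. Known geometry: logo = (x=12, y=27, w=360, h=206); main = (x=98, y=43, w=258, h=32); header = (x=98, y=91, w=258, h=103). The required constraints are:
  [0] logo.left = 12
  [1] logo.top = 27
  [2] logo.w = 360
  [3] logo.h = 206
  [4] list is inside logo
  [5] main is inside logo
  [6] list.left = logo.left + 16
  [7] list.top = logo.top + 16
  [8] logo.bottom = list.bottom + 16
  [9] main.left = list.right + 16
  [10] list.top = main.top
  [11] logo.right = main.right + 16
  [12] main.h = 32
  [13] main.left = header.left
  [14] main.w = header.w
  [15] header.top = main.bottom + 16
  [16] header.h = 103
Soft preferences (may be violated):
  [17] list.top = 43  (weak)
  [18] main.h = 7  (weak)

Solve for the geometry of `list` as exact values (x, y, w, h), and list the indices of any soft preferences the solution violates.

1. list.x = 28  [list.left = logo.left + 16]
2. list.y = 43  [list.top = logo.top + 16]
3. list.h = 174  [logo.bottom = list.bottom + 16]
4. list.w = 54  [main.left = list.right + 16]

list = (x=28, y=43, w=54, h=174)
violated soft preferences: 18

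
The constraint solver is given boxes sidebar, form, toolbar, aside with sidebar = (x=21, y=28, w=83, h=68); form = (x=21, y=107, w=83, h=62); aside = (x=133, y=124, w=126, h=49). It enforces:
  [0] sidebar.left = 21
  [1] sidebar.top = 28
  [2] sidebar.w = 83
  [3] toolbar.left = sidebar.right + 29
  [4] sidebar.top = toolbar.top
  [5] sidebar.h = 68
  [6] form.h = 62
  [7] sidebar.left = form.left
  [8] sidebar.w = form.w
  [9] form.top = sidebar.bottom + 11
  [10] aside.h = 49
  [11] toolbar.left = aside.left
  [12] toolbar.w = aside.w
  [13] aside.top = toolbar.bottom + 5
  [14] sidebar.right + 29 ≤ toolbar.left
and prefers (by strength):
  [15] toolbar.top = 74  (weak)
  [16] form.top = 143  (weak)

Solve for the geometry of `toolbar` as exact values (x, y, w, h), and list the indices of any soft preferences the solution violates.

toolbar = (x=133, y=28, w=126, h=91)
violated soft preferences: 15, 16

1. toolbar.x = 133  [toolbar.left = sidebar.right + 29]
2. toolbar.y = 28  [sidebar.top = toolbar.top]
3. toolbar.w = 126  [toolbar.w = aside.w]
4. toolbar.h = 91  [aside.top = toolbar.bottom + 5]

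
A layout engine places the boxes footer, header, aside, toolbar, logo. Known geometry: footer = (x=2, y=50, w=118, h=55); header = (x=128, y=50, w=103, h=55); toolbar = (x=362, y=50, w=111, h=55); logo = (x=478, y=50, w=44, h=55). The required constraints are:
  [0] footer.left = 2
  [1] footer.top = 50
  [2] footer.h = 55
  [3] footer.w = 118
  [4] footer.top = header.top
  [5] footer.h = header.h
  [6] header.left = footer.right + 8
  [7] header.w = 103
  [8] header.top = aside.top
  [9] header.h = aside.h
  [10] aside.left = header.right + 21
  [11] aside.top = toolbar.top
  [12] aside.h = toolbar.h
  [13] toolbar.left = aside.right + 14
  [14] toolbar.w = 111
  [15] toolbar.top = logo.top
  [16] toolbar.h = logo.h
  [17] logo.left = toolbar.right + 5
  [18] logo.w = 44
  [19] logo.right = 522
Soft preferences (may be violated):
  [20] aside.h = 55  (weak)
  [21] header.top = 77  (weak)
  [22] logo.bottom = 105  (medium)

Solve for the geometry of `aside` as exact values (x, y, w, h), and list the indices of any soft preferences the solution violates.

aside = (x=252, y=50, w=96, h=55)
violated soft preferences: 21

1. aside.y = 50  [header.top = aside.top]
2. aside.h = 55  [header.h = aside.h]
3. aside.x = 252  [aside.left = header.right + 21]
4. aside.w = 96  [toolbar.left = aside.right + 14]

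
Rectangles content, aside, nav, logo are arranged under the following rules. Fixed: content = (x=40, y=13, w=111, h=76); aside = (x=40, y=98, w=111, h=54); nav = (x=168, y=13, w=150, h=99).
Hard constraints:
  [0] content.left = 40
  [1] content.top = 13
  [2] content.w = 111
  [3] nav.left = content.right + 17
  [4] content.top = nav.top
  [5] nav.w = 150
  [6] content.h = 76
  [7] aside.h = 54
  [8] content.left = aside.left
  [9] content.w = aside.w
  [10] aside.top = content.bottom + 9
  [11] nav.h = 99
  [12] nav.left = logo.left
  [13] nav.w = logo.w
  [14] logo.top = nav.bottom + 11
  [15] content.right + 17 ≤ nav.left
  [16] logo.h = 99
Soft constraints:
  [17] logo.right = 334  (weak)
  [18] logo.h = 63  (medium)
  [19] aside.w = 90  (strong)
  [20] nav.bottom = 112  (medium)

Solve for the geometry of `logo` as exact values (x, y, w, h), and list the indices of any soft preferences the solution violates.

1. logo.x = 168  [nav.left = logo.left]
2. logo.w = 150  [nav.w = logo.w]
3. logo.y = 123  [logo.top = nav.bottom + 11]
4. logo.h = 99  [logo.h = 99]

logo = (x=168, y=123, w=150, h=99)
violated soft preferences: 17, 18, 19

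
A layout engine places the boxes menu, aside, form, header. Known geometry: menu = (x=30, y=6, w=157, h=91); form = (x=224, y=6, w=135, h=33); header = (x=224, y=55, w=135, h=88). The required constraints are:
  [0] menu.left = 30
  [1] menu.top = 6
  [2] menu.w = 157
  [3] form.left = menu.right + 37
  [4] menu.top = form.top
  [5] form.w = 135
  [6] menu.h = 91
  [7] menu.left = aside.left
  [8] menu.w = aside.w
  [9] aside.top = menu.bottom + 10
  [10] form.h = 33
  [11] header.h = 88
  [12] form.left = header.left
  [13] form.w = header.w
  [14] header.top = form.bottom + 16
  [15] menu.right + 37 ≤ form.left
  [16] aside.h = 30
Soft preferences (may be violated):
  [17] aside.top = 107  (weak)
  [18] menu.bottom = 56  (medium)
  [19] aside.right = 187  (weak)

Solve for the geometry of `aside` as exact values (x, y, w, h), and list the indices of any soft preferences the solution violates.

1. aside.x = 30  [menu.left = aside.left]
2. aside.w = 157  [menu.w = aside.w]
3. aside.y = 107  [aside.top = menu.bottom + 10]
4. aside.h = 30  [aside.h = 30]

aside = (x=30, y=107, w=157, h=30)
violated soft preferences: 18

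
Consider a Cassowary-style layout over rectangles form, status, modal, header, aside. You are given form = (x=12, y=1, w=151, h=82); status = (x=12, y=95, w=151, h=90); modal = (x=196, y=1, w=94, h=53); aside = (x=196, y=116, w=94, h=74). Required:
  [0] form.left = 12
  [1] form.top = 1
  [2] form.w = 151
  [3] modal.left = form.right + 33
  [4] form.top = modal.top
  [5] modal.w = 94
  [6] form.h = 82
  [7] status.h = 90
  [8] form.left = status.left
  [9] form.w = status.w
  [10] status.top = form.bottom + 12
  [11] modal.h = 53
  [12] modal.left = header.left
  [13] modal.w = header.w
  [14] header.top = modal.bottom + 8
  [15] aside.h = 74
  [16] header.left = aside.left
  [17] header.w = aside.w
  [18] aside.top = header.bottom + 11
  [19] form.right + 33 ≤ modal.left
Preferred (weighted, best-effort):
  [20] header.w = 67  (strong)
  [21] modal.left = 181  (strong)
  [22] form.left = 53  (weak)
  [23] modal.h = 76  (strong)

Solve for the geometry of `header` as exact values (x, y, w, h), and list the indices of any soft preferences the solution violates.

header = (x=196, y=62, w=94, h=43)
violated soft preferences: 20, 21, 22, 23

1. header.x = 196  [modal.left = header.left]
2. header.w = 94  [modal.w = header.w]
3. header.y = 62  [header.top = modal.bottom + 8]
4. header.h = 43  [aside.top = header.bottom + 11]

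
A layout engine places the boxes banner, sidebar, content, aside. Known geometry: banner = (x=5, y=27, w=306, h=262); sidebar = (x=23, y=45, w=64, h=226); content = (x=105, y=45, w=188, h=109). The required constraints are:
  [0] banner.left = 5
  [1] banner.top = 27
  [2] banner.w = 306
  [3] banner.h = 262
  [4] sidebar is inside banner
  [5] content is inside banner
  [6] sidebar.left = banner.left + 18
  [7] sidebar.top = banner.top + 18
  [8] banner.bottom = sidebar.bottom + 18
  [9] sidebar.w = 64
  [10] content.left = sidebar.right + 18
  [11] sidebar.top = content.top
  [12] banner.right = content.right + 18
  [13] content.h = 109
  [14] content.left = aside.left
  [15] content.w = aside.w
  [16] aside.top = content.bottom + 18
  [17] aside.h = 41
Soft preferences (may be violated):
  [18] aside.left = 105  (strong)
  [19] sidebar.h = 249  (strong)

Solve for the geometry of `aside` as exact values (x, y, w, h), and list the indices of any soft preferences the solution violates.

aside = (x=105, y=172, w=188, h=41)
violated soft preferences: 19

1. aside.x = 105  [content.left = aside.left]
2. aside.w = 188  [content.w = aside.w]
3. aside.y = 172  [aside.top = content.bottom + 18]
4. aside.h = 41  [aside.h = 41]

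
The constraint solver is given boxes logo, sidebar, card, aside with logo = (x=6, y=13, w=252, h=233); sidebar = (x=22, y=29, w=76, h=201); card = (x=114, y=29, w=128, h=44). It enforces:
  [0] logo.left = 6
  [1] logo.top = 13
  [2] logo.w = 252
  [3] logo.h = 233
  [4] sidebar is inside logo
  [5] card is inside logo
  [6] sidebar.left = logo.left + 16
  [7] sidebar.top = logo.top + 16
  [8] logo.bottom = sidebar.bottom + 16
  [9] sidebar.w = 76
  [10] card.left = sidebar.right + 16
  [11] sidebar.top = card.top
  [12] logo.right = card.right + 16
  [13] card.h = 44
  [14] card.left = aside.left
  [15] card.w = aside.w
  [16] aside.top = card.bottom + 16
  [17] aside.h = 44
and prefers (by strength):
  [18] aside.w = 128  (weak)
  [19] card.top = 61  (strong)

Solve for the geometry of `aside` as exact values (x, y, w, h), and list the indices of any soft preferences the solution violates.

aside = (x=114, y=89, w=128, h=44)
violated soft preferences: 19

1. aside.x = 114  [card.left = aside.left]
2. aside.w = 128  [card.w = aside.w]
3. aside.y = 89  [aside.top = card.bottom + 16]
4. aside.h = 44  [aside.h = 44]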